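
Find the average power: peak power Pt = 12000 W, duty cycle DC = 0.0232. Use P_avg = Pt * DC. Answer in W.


P_avg = 12000 * 0.0232 = 278.4 W

278.4 W


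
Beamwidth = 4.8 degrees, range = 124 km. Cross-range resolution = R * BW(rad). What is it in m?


BW_rad = 0.083775804
CR = 124000 * 0.083775804 = 10388.2 m

10388.2 m


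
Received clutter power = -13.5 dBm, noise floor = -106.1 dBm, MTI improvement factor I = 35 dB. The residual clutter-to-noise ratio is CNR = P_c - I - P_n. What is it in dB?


CNR = -13.5 - 35 - (-106.1) = 57.6 dB

57.6 dB


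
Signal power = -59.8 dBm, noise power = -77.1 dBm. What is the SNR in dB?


SNR = -59.8 - (-77.1) = 17.3 dB

17.3 dB


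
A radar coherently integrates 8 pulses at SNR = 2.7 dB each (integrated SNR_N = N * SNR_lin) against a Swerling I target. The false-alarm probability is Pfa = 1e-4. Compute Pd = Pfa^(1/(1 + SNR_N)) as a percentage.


SNR_lin = 10^(2.7/10) = 1.86209
SNR_N = 8 * 1.86209 = 14.89672
1/(1 + SNR_N) = 1/15.89672 = 0.0629061
Pd = (1e-4)^0.0629061 = 0.56024
Pd = 56.0%

56.0%


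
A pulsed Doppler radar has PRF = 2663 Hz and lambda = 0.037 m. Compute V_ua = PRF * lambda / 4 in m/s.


V_ua = 2663 * 0.037 / 4 = 24.6 m/s

24.6 m/s


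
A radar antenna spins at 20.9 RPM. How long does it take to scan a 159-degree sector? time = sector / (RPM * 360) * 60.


t = 159 / (20.9 * 360) * 60 = 1.27 s

1.27 s


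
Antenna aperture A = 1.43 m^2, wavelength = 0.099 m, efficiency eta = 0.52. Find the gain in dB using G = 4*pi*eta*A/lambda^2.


G_linear = 4*pi*0.52*1.43/0.099^2 = 953.41
G_dB = 10*log10(953.41) = 29.8 dB

29.8 dB


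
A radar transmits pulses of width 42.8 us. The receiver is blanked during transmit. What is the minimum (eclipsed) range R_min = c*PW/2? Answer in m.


R_min = 3e8 * 42.8e-6 / 2 = 6420.0 m

6420.0 m


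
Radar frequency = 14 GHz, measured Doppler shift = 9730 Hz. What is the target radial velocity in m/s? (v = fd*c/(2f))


v = 9730 * 3e8 / (2 * 14000000000.0) = 104.3 m/s

104.3 m/s


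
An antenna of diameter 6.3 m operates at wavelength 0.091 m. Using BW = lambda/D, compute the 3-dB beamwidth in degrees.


BW_rad = 0.091 / 6.3 = 0.014444
BW_deg = 0.83 degrees

0.83 degrees


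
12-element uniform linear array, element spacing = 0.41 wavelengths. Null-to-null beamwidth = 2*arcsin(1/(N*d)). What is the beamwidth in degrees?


1/(N*d) = 1/(12*0.41) = 0.203252
BW = 2*arcsin(0.203252) = 23.5 degrees

23.5 degrees


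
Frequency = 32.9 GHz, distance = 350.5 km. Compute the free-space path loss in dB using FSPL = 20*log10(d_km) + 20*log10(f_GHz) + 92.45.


20*log10(350.5) = 50.89
20*log10(32.9) = 30.34
FSPL = 173.7 dB

173.7 dB


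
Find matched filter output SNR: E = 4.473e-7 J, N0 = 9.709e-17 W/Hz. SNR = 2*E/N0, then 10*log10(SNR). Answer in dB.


SNR_lin = 2 * 4.473e-7 / 9.709e-17 = 9.214e9
SNR_dB = 10*log10(9.214e9) = 99.6 dB

99.6 dB


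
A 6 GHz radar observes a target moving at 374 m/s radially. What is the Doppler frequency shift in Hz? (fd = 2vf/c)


fd = 2 * 374 * 6000000000.0 / 3e8 = 14960.0 Hz

14960.0 Hz


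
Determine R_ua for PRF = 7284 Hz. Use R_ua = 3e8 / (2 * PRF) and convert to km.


R_ua = 3e8 / (2 * 7284) = 20593.1 m = 20.6 km

20.6 km


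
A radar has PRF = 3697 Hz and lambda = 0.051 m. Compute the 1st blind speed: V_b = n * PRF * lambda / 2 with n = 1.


V_blind = 1 * 3697 * 0.051 / 2 = 94.3 m/s

94.3 m/s


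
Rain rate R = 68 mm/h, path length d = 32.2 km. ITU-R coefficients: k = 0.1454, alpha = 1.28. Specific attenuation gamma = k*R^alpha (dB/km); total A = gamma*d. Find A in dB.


gamma = 0.1454 * 68^1.28 = 32.22373 dB/km
A = 32.22373 * 32.2 = 1037.6 dB

1037.6 dB


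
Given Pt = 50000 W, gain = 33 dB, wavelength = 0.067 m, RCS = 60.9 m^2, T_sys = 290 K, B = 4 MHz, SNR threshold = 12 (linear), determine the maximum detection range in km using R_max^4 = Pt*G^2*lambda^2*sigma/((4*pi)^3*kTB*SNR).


G_lin = 10^(33/10) = 1995.262315
R^4 = 50000 * 1995.262315^2 * 0.067^2 * 60.9 / ((4*pi)^3 * 1.38e-23 * 290 * 4000000.0 * 12)
R^4 = 1.42754e20 m^4
R_max = (1.42754e20)^(1/4) = 109306.8 m = 109.3 km

109.3 km


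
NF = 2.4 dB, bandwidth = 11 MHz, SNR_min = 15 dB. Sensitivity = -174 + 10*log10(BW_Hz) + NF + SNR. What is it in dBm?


10*log10(11000000.0) = 70.41
S = -174 + 70.41 + 2.4 + 15 = -86.2 dBm

-86.2 dBm


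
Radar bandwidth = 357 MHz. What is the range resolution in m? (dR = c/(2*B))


dR = 3e8 / (2 * 357000000.0) = 0.42 m

0.42 m


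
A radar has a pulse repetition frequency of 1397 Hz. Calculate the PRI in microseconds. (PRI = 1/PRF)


PRI = 1/1397 = 0.0007158196 s = 715.8 us

715.8 us


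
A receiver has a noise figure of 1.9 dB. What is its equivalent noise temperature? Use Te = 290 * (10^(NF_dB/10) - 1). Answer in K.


NF_lin = 10^(1.9/10) = 1.548817
Te = 290 * (1.548817 - 1) = 159.2 K

159.2 K


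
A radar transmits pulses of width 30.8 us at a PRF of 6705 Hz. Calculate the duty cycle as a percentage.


DC = 30.8e-6 * 6705 * 100 = 20.65%

20.65%


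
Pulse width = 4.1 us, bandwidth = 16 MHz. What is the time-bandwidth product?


TBP = 4.1 * 16 = 65.6

65.6


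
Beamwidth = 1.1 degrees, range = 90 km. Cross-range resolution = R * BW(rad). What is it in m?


BW_rad = 0.019198622
CR = 90000 * 0.019198622 = 1727.9 m

1727.9 m


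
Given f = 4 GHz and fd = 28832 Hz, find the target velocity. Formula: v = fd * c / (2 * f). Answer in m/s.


v = 28832 * 3e8 / (2 * 4000000000.0) = 1081.2 m/s

1081.2 m/s


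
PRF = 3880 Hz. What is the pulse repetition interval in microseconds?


PRI = 1/3880 = 0.000257732 s = 257.7 us

257.7 us


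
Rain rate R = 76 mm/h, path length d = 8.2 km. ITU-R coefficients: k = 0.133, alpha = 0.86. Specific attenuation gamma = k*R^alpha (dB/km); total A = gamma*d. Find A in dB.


gamma = 0.133 * 76^0.86 = 5.512535 dB/km
A = 5.512535 * 8.2 = 45.2 dB

45.2 dB


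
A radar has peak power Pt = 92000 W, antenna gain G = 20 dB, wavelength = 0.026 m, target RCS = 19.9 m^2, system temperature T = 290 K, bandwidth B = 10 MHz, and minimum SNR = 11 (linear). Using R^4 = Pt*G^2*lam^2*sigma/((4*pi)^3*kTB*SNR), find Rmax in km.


G_lin = 10^(20/10) = 100.0
R^4 = 92000 * 100.0^2 * 0.026^2 * 19.9 / ((4*pi)^3 * 1.38e-23 * 290 * 10000000.0 * 11)
R^4 = 1.41673e16 m^4
R_max = (1.41673e16)^(1/4) = 10909.9 m = 10.9 km

10.9 km


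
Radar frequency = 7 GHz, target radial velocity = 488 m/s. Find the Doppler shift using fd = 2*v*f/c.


fd = 2 * 488 * 7000000000.0 / 3e8 = 22773.3 Hz

22773.3 Hz


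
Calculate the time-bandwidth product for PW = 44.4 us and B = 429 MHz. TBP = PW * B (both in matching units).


TBP = 44.4 * 429 = 19047.6

19047.6


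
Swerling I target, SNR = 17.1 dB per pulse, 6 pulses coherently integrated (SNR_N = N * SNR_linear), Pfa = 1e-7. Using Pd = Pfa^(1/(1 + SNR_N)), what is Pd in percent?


SNR_lin = 10^(17.1/10) = 51.28614
SNR_N = 6 * 51.28614 = 307.71684
1/(1 + SNR_N) = 1/308.71684 = 0.0032392
Pd = (1e-7)^0.0032392 = 0.94913
Pd = 94.9%

94.9%


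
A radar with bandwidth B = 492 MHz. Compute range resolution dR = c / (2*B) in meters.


dR = 3e8 / (2 * 492000000.0) = 0.3 m

0.3 m


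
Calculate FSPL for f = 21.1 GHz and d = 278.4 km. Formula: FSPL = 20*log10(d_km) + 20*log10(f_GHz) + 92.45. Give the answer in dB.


20*log10(278.4) = 48.89
20*log10(21.1) = 26.49
FSPL = 167.8 dB

167.8 dB


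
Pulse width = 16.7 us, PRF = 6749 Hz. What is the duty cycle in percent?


DC = 16.7e-6 * 6749 * 100 = 11.27%

11.27%


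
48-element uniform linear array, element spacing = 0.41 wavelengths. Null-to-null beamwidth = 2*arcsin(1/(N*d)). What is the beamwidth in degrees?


1/(N*d) = 1/(48*0.41) = 0.050813
BW = 2*arcsin(0.050813) = 5.8 degrees

5.8 degrees


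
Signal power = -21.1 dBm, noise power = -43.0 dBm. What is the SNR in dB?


SNR = -21.1 - (-43.0) = 21.9 dB

21.9 dB


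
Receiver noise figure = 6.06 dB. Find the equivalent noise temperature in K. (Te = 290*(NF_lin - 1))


NF_lin = 10^(6.06/10) = 4.036454
Te = 290 * (4.036454 - 1) = 880.6 K

880.6 K


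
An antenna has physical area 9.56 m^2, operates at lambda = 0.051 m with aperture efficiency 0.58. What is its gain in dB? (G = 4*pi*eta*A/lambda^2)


G_linear = 4*pi*0.58*9.56/0.051^2 = 26788.93
G_dB = 10*log10(26788.93) = 44.3 dB

44.3 dB


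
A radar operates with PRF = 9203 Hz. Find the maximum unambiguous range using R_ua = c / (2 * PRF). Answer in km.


R_ua = 3e8 / (2 * 9203) = 16299.0 m = 16.3 km

16.3 km


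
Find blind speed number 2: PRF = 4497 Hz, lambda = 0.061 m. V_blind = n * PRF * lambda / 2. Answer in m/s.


V_blind = 2 * 4497 * 0.061 / 2 = 274.3 m/s

274.3 m/s


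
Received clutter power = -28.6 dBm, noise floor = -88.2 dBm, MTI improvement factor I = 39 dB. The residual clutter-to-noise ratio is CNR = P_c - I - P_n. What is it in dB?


CNR = -28.6 - 39 - (-88.2) = 20.6 dB

20.6 dB


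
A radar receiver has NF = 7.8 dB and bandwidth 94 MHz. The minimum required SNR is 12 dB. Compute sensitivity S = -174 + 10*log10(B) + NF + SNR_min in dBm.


10*log10(94000000.0) = 79.73
S = -174 + 79.73 + 7.8 + 12 = -74.5 dBm

-74.5 dBm


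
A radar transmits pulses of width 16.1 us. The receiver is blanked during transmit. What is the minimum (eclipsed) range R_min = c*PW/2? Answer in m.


R_min = 3e8 * 16.1e-6 / 2 = 2415.0 m

2415.0 m


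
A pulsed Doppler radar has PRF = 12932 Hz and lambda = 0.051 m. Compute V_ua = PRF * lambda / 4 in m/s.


V_ua = 12932 * 0.051 / 4 = 164.9 m/s

164.9 m/s


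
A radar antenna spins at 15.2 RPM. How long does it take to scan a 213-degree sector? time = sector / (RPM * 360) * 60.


t = 213 / (15.2 * 360) * 60 = 2.34 s

2.34 s


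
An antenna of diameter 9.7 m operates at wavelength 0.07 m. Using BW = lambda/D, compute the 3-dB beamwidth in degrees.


BW_rad = 0.07 / 9.7 = 0.007216
BW_deg = 0.41 degrees

0.41 degrees


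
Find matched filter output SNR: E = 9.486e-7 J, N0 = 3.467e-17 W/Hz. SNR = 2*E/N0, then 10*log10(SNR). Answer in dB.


SNR_lin = 2 * 9.486e-7 / 3.467e-17 = 5.472e10
SNR_dB = 10*log10(5.472e10) = 107.4 dB

107.4 dB


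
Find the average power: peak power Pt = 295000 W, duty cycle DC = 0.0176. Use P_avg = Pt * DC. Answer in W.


P_avg = 295000 * 0.0176 = 5192.0 W

5192.0 W


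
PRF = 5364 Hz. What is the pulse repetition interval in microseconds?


PRI = 1/5364 = 0.000186428 s = 186.4 us

186.4 us


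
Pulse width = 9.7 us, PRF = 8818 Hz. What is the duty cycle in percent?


DC = 9.7e-6 * 8818 * 100 = 8.55%

8.55%


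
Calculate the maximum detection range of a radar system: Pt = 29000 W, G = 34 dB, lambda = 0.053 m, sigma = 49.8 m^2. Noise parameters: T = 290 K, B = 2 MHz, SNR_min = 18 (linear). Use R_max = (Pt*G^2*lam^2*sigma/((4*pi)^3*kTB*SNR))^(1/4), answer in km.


G_lin = 10^(34/10) = 2511.886432
R^4 = 29000 * 2511.886432^2 * 0.053^2 * 49.8 / ((4*pi)^3 * 1.38e-23 * 290 * 2000000.0 * 18)
R^4 = 8.95303e19 m^4
R_max = (8.95303e19)^(1/4) = 97273.0 m = 97.3 km

97.3 km


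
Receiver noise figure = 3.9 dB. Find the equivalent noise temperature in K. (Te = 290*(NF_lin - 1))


NF_lin = 10^(3.9/10) = 2.454709
Te = 290 * (2.454709 - 1) = 421.9 K

421.9 K


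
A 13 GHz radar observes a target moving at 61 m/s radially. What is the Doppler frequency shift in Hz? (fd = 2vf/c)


fd = 2 * 61 * 13000000000.0 / 3e8 = 5286.7 Hz

5286.7 Hz


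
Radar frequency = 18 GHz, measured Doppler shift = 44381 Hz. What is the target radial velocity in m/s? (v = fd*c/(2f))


v = 44381 * 3e8 / (2 * 18000000000.0) = 369.8 m/s

369.8 m/s


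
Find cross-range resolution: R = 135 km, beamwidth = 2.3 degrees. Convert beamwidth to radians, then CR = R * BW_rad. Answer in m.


BW_rad = 0.040142573
CR = 135000 * 0.040142573 = 5419.2 m

5419.2 m


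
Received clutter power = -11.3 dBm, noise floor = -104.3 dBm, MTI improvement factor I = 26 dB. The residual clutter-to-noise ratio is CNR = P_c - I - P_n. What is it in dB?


CNR = -11.3 - 26 - (-104.3) = 67.0 dB

67.0 dB


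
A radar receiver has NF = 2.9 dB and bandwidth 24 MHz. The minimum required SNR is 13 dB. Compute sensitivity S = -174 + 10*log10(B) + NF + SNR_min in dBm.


10*log10(24000000.0) = 73.8
S = -174 + 73.8 + 2.9 + 13 = -84.3 dBm

-84.3 dBm


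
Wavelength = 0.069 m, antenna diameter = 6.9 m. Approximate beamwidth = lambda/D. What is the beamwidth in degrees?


BW_rad = 0.069 / 6.9 = 0.01
BW_deg = 0.57 degrees

0.57 degrees


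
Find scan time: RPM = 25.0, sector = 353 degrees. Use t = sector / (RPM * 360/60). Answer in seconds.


t = 353 / (25.0 * 360) * 60 = 2.35 s

2.35 s


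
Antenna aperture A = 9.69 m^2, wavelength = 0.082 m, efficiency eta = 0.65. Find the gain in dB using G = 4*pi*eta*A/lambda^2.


G_linear = 4*pi*0.65*9.69/0.082^2 = 11771.16
G_dB = 10*log10(11771.16) = 40.7 dB

40.7 dB


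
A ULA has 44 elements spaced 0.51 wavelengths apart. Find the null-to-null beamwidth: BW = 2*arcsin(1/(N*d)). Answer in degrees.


1/(N*d) = 1/(44*0.51) = 0.044563
BW = 2*arcsin(0.044563) = 5.1 degrees

5.1 degrees


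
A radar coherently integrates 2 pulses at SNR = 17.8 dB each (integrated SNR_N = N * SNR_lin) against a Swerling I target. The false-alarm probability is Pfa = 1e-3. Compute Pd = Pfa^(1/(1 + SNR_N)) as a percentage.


SNR_lin = 10^(17.8/10) = 60.25596
SNR_N = 2 * 60.25596 = 120.51192
1/(1 + SNR_N) = 1/121.51192 = 0.0082296
Pd = (1e-3)^0.0082296 = 0.94474
Pd = 94.5%

94.5%


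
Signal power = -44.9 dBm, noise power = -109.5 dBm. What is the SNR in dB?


SNR = -44.9 - (-109.5) = 64.6 dB

64.6 dB


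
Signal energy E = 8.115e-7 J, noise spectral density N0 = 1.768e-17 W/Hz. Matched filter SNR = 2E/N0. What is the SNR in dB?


SNR_lin = 2 * 8.115e-7 / 1.768e-17 = 9.18e10
SNR_dB = 10*log10(9.18e10) = 109.6 dB

109.6 dB


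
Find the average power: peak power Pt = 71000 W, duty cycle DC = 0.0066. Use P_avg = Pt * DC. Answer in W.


P_avg = 71000 * 0.0066 = 468.6 W

468.6 W


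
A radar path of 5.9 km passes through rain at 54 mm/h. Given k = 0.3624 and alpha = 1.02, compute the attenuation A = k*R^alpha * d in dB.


gamma = 0.3624 * 54^1.02 = 21.194824 dB/km
A = 21.194824 * 5.9 = 125.05 dB

125.05 dB


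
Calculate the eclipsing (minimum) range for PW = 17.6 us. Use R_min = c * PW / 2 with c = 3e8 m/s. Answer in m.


R_min = 3e8 * 17.6e-6 / 2 = 2640.0 m

2640.0 m


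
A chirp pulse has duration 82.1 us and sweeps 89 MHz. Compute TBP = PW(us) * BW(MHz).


TBP = 82.1 * 89 = 7306.9

7306.9


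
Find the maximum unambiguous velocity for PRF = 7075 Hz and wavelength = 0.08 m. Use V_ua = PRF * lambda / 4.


V_ua = 7075 * 0.08 / 4 = 141.5 m/s

141.5 m/s


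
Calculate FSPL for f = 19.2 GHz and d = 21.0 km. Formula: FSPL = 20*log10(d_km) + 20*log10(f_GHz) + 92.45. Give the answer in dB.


20*log10(21.0) = 26.44
20*log10(19.2) = 25.67
FSPL = 144.6 dB

144.6 dB


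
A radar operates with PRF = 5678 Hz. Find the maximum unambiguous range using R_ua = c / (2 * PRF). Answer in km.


R_ua = 3e8 / (2 * 5678) = 26417.8 m = 26.4 km

26.4 km


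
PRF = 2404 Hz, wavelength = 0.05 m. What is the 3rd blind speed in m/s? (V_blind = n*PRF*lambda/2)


V_blind = 3 * 2404 * 0.05 / 2 = 180.3 m/s

180.3 m/s


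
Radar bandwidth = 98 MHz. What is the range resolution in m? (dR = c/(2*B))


dR = 3e8 / (2 * 98000000.0) = 1.53 m

1.53 m


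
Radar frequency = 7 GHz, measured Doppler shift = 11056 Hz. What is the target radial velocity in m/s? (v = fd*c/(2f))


v = 11056 * 3e8 / (2 * 7000000000.0) = 236.9 m/s

236.9 m/s


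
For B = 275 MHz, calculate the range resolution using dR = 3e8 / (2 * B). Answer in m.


dR = 3e8 / (2 * 275000000.0) = 0.55 m

0.55 m


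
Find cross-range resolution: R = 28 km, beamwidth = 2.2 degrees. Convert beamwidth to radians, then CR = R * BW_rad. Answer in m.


BW_rad = 0.038397244
CR = 28000 * 0.038397244 = 1075.1 m

1075.1 m


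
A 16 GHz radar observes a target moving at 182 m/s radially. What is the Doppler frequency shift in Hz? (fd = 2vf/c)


fd = 2 * 182 * 16000000000.0 / 3e8 = 19413.3 Hz

19413.3 Hz


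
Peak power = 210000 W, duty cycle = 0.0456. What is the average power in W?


P_avg = 210000 * 0.0456 = 9576.0 W

9576.0 W


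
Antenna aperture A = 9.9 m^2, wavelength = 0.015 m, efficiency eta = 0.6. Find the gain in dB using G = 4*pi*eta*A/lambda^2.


G_linear = 4*pi*0.6*9.9/0.015^2 = 331752.18
G_dB = 10*log10(331752.18) = 55.2 dB

55.2 dB


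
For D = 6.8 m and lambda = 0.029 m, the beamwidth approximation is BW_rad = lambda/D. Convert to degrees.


BW_rad = 0.029 / 6.8 = 0.004265
BW_deg = 0.24 degrees

0.24 degrees


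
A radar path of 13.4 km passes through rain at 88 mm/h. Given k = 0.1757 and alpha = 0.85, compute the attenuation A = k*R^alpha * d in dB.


gamma = 0.1757 * 88^0.85 = 7.89918 dB/km
A = 7.89918 * 13.4 = 105.85 dB

105.85 dB


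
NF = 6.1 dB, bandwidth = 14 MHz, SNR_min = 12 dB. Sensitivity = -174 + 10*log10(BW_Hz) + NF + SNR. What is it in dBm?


10*log10(14000000.0) = 71.46
S = -174 + 71.46 + 6.1 + 12 = -84.4 dBm

-84.4 dBm


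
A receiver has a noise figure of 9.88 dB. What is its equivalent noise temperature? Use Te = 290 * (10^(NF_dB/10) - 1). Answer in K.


NF_lin = 10^(9.88/10) = 9.727472
Te = 290 * (9.727472 - 1) = 2531.0 K

2531.0 K


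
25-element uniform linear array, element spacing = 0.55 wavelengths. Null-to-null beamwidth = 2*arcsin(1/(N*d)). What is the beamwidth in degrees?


1/(N*d) = 1/(25*0.55) = 0.072727
BW = 2*arcsin(0.072727) = 8.3 degrees

8.3 degrees


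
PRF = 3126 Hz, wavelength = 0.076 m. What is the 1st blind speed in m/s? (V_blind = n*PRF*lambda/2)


V_blind = 1 * 3126 * 0.076 / 2 = 118.8 m/s

118.8 m/s


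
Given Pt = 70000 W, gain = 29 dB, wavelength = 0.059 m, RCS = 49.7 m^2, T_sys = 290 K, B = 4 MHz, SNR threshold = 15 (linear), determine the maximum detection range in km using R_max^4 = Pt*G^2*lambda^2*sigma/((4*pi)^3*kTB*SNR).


G_lin = 10^(29/10) = 794.328235
R^4 = 70000 * 794.328235^2 * 0.059^2 * 49.7 / ((4*pi)^3 * 1.38e-23 * 290 * 4000000.0 * 15)
R^4 = 1.60362e19 m^4
R_max = (1.60362e19)^(1/4) = 63281.3 m = 63.3 km

63.3 km


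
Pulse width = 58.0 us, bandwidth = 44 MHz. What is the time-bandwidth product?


TBP = 58.0 * 44 = 2552.0

2552.0


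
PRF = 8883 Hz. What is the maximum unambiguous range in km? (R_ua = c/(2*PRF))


R_ua = 3e8 / (2 * 8883) = 16886.2 m = 16.9 km

16.9 km


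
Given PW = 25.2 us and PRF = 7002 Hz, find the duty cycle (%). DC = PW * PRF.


DC = 25.2e-6 * 7002 * 100 = 17.65%

17.65%


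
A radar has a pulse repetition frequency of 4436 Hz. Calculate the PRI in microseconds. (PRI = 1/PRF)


PRI = 1/4436 = 0.0002254283 s = 225.4 us

225.4 us


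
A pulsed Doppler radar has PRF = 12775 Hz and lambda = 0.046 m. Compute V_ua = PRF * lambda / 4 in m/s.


V_ua = 12775 * 0.046 / 4 = 146.9 m/s

146.9 m/s


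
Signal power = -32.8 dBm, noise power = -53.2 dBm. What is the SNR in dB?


SNR = -32.8 - (-53.2) = 20.4 dB

20.4 dB


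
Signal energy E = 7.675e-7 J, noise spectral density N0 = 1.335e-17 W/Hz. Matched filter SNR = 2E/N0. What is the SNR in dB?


SNR_lin = 2 * 7.675e-7 / 1.335e-17 = 1.15e11
SNR_dB = 10*log10(1.15e11) = 110.6 dB

110.6 dB


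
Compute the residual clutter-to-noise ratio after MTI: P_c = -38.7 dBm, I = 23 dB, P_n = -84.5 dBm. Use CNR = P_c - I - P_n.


CNR = -38.7 - 23 - (-84.5) = 22.8 dB

22.8 dB


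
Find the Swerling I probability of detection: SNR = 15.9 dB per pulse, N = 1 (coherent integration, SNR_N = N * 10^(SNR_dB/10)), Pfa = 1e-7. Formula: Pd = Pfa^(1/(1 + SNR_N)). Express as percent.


SNR_lin = 10^(15.9/10) = 38.90451
SNR_N = 1 * 38.90451 = 38.90451
1/(1 + SNR_N) = 1/39.90451 = 0.0250598
Pd = (1e-7)^0.0250598 = 0.6677
Pd = 66.8%

66.8%


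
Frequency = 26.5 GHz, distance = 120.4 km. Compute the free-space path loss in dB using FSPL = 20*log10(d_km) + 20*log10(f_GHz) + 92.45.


20*log10(120.4) = 41.61
20*log10(26.5) = 28.46
FSPL = 162.5 dB

162.5 dB


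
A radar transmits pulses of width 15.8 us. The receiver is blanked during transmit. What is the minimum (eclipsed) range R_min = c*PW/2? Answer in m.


R_min = 3e8 * 15.8e-6 / 2 = 2370.0 m

2370.0 m


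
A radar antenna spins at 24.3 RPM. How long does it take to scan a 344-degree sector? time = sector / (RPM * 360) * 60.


t = 344 / (24.3 * 360) * 60 = 2.36 s

2.36 s


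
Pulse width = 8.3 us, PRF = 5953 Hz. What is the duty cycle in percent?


DC = 8.3e-6 * 5953 * 100 = 4.94%

4.94%


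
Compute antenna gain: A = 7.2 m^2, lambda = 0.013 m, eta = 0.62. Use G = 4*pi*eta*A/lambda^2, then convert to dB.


G_linear = 4*pi*0.62*7.2/0.013^2 = 331930.64
G_dB = 10*log10(331930.64) = 55.2 dB

55.2 dB


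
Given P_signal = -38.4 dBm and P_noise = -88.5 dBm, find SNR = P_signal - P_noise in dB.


SNR = -38.4 - (-88.5) = 50.1 dB

50.1 dB


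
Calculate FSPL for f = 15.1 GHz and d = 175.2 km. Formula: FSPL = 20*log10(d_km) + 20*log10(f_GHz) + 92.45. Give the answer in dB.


20*log10(175.2) = 44.87
20*log10(15.1) = 23.58
FSPL = 160.9 dB

160.9 dB


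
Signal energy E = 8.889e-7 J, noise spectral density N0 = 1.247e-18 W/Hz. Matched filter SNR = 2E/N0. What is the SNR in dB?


SNR_lin = 2 * 8.889e-7 / 1.247e-18 = 1.426e12
SNR_dB = 10*log10(1.426e12) = 121.5 dB

121.5 dB


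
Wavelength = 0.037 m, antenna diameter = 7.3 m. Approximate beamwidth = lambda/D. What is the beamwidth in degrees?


BW_rad = 0.037 / 7.3 = 0.005068
BW_deg = 0.29 degrees

0.29 degrees


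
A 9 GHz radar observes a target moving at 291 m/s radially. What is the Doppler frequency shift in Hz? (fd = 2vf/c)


fd = 2 * 291 * 9000000000.0 / 3e8 = 17460.0 Hz

17460.0 Hz


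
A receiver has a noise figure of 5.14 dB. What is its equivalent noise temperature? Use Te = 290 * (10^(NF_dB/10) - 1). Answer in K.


NF_lin = 10^(5.14/10) = 3.265878
Te = 290 * (3.265878 - 1) = 657.1 K

657.1 K


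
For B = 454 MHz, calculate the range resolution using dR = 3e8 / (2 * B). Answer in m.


dR = 3e8 / (2 * 454000000.0) = 0.33 m

0.33 m


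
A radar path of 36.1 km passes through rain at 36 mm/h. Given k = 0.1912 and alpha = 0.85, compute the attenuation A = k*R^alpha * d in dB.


gamma = 0.1912 * 36^0.85 = 4.021101 dB/km
A = 4.021101 * 36.1 = 145.16 dB

145.16 dB


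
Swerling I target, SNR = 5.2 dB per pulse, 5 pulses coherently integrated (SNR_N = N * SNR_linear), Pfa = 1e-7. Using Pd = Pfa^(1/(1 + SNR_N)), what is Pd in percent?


SNR_lin = 10^(5.2/10) = 3.31131
SNR_N = 5 * 3.31131 = 16.55655
1/(1 + SNR_N) = 1/17.55655 = 0.0569588
Pd = (1e-7)^0.0569588 = 0.39929
Pd = 39.9%

39.9%


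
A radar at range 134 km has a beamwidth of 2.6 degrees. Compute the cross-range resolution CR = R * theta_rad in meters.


BW_rad = 0.045378561
CR = 134000 * 0.045378561 = 6080.7 m

6080.7 m


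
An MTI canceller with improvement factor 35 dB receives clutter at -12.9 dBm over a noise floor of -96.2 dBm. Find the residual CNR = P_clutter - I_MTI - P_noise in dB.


CNR = -12.9 - 35 - (-96.2) = 48.3 dB

48.3 dB


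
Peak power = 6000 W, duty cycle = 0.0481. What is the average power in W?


P_avg = 6000 * 0.0481 = 288.6 W

288.6 W


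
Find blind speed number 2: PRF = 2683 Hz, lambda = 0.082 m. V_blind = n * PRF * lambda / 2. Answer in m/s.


V_blind = 2 * 2683 * 0.082 / 2 = 220.0 m/s

220.0 m/s


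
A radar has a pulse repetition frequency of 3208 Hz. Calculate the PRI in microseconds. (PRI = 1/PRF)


PRI = 1/3208 = 0.0003117207 s = 311.7 us

311.7 us


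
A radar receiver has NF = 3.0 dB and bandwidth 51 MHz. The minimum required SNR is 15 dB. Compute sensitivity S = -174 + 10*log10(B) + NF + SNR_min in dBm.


10*log10(51000000.0) = 77.08
S = -174 + 77.08 + 3.0 + 15 = -78.9 dBm

-78.9 dBm


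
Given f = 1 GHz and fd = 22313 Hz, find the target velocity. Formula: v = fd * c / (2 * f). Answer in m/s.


v = 22313 * 3e8 / (2 * 1000000000.0) = 3347.0 m/s

3347.0 m/s


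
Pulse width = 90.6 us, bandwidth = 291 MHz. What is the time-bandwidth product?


TBP = 90.6 * 291 = 26364.6

26364.6


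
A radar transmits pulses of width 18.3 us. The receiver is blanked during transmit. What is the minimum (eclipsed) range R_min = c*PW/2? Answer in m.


R_min = 3e8 * 18.3e-6 / 2 = 2745.0 m

2745.0 m


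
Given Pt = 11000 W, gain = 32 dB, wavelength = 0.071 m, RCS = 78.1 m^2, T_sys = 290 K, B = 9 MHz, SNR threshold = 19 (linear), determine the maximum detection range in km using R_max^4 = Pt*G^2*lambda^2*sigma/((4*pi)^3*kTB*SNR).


G_lin = 10^(32/10) = 1584.893192
R^4 = 11000 * 1584.893192^2 * 0.071^2 * 78.1 / ((4*pi)^3 * 1.38e-23 * 290 * 9000000.0 * 19)
R^4 = 8.01046e18 m^4
R_max = (8.01046e18)^(1/4) = 53200.3 m = 53.2 km

53.2 km


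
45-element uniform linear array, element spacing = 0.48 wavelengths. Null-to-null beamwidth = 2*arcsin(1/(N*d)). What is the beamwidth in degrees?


1/(N*d) = 1/(45*0.48) = 0.046296
BW = 2*arcsin(0.046296) = 5.3 degrees

5.3 degrees


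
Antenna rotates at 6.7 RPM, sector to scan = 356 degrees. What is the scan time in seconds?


t = 356 / (6.7 * 360) * 60 = 8.86 s

8.86 s


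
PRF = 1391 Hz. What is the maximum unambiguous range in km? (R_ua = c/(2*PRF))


R_ua = 3e8 / (2 * 1391) = 107836.1 m = 107.8 km

107.8 km


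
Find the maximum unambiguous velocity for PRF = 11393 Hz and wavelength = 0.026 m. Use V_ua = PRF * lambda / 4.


V_ua = 11393 * 0.026 / 4 = 74.1 m/s

74.1 m/s


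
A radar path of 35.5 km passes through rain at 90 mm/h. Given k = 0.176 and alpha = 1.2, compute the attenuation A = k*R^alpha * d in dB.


gamma = 0.176 * 90^1.2 = 38.95863 dB/km
A = 38.95863 * 35.5 = 1383.03 dB

1383.03 dB


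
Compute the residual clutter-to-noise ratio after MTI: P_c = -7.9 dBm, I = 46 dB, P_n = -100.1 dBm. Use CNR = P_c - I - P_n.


CNR = -7.9 - 46 - (-100.1) = 46.2 dB

46.2 dB


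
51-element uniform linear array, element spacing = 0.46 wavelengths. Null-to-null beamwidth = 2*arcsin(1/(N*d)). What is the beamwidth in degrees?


1/(N*d) = 1/(51*0.46) = 0.042626
BW = 2*arcsin(0.042626) = 4.9 degrees

4.9 degrees


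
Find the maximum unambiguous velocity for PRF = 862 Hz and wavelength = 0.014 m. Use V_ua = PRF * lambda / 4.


V_ua = 862 * 0.014 / 4 = 3.0 m/s

3.0 m/s


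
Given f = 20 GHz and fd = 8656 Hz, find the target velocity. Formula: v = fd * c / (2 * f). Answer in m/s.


v = 8656 * 3e8 / (2 * 20000000000.0) = 64.9 m/s

64.9 m/s


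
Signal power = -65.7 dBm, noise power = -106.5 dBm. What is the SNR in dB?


SNR = -65.7 - (-106.5) = 40.8 dB

40.8 dB


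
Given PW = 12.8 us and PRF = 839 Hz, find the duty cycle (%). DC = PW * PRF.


DC = 12.8e-6 * 839 * 100 = 1.07%

1.07%


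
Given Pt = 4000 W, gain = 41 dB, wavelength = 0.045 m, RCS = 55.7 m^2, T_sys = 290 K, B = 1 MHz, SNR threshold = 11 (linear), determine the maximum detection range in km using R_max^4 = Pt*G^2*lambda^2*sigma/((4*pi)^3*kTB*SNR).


G_lin = 10^(41/10) = 12589.254118
R^4 = 4000 * 12589.254118^2 * 0.045^2 * 55.7 / ((4*pi)^3 * 1.38e-23 * 290 * 1000000.0 * 11)
R^4 = 8.18542e20 m^4
R_max = (8.18542e20)^(1/4) = 169145.4 m = 169.1 km

169.1 km


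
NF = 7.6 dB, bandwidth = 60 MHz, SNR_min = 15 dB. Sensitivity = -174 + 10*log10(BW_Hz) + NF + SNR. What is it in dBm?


10*log10(60000000.0) = 77.78
S = -174 + 77.78 + 7.6 + 15 = -73.6 dBm

-73.6 dBm


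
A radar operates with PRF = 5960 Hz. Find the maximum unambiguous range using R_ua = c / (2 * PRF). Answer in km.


R_ua = 3e8 / (2 * 5960) = 25167.8 m = 25.2 km

25.2 km


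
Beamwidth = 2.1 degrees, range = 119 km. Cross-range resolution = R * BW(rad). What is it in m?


BW_rad = 0.036651914
CR = 119000 * 0.036651914 = 4361.6 m

4361.6 m


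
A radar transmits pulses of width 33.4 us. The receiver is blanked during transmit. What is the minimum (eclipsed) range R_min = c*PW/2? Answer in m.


R_min = 3e8 * 33.4e-6 / 2 = 5010.0 m

5010.0 m


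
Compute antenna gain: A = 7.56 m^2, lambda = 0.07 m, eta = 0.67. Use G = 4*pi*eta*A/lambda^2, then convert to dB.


G_linear = 4*pi*0.67*7.56/0.07^2 = 12990.04
G_dB = 10*log10(12990.04) = 41.1 dB

41.1 dB


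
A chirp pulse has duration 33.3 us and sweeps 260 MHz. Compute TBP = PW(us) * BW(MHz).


TBP = 33.3 * 260 = 8658.0

8658.0


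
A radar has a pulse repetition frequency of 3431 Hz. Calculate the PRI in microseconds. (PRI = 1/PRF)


PRI = 1/3431 = 0.0002914602 s = 291.5 us

291.5 us


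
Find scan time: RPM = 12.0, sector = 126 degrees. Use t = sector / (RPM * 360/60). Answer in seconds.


t = 126 / (12.0 * 360) * 60 = 1.75 s

1.75 s


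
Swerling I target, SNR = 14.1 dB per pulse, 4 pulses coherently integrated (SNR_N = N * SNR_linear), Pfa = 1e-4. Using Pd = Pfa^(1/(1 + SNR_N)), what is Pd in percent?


SNR_lin = 10^(14.1/10) = 25.70396
SNR_N = 4 * 25.70396 = 102.81584
1/(1 + SNR_N) = 1/103.81584 = 0.0096324
Pd = (1e-4)^0.0096324 = 0.9151
Pd = 91.5%

91.5%


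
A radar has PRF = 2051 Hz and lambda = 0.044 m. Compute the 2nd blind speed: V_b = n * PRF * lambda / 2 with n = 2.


V_blind = 2 * 2051 * 0.044 / 2 = 90.2 m/s

90.2 m/s


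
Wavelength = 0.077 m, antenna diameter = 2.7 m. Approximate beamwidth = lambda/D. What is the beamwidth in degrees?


BW_rad = 0.077 / 2.7 = 0.028519
BW_deg = 1.63 degrees

1.63 degrees


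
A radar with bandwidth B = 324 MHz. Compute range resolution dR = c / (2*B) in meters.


dR = 3e8 / (2 * 324000000.0) = 0.46 m

0.46 m


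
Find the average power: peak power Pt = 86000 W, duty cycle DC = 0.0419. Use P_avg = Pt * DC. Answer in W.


P_avg = 86000 * 0.0419 = 3603.4 W

3603.4 W


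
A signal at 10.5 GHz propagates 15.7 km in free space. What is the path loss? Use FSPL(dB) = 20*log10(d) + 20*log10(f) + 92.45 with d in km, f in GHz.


20*log10(15.7) = 23.92
20*log10(10.5) = 20.42
FSPL = 136.8 dB

136.8 dB


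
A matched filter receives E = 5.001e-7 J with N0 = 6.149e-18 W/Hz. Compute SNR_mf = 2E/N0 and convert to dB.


SNR_lin = 2 * 5.001e-7 / 6.149e-18 = 1.627e11
SNR_dB = 10*log10(1.627e11) = 112.1 dB

112.1 dB


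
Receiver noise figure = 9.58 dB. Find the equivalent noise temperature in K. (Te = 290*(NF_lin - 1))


NF_lin = 10^(9.58/10) = 9.078205
Te = 290 * (9.078205 - 1) = 2342.7 K

2342.7 K


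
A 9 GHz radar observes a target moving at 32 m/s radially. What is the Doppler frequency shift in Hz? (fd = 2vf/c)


fd = 2 * 32 * 9000000000.0 / 3e8 = 1920.0 Hz

1920.0 Hz


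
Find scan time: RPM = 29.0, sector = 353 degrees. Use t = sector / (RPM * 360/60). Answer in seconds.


t = 353 / (29.0 * 360) * 60 = 2.03 s

2.03 s


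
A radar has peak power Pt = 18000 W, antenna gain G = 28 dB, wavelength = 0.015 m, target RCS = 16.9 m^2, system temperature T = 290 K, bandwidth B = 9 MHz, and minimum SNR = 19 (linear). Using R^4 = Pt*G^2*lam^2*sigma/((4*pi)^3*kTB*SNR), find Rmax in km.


G_lin = 10^(28/10) = 630.957344
R^4 = 18000 * 630.957344^2 * 0.015^2 * 16.9 / ((4*pi)^3 * 1.38e-23 * 290 * 9000000.0 * 19)
R^4 = 2.0065e16 m^4
R_max = (2.0065e16)^(1/4) = 11901.7 m = 11.9 km

11.9 km


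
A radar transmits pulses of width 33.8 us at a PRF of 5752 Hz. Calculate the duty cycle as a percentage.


DC = 33.8e-6 * 5752 * 100 = 19.44%

19.44%


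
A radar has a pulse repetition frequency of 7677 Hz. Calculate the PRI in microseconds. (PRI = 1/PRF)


PRI = 1/7677 = 0.0001302592 s = 130.3 us

130.3 us


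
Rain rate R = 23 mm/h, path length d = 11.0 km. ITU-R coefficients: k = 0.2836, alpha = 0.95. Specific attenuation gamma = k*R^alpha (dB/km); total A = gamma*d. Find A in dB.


gamma = 0.2836 * 23^0.95 = 5.57632 dB/km
A = 5.57632 * 11.0 = 61.34 dB

61.34 dB


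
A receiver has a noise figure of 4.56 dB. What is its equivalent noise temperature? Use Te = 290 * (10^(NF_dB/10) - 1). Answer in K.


NF_lin = 10^(4.56/10) = 2.857591
Te = 290 * (2.857591 - 1) = 538.7 K

538.7 K


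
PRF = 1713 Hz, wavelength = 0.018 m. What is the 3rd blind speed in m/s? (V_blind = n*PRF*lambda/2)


V_blind = 3 * 1713 * 0.018 / 2 = 46.3 m/s

46.3 m/s


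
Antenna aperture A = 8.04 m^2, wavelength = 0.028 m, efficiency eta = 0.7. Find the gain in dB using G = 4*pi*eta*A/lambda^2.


G_linear = 4*pi*0.7*8.04/0.028^2 = 90208.59
G_dB = 10*log10(90208.59) = 49.6 dB

49.6 dB


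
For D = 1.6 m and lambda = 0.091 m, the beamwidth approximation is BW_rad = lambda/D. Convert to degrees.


BW_rad = 0.091 / 1.6 = 0.056875
BW_deg = 3.26 degrees

3.26 degrees


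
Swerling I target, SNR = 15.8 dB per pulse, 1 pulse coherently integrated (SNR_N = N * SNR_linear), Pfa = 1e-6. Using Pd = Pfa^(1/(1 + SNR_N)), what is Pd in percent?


SNR_lin = 10^(15.8/10) = 38.01894
SNR_N = 1 * 38.01894 = 38.01894
1/(1 + SNR_N) = 1/39.01894 = 0.0256286
Pd = (1e-6)^0.0256286 = 0.70182
Pd = 70.2%

70.2%


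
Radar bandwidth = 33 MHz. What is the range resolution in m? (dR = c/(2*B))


dR = 3e8 / (2 * 33000000.0) = 4.55 m

4.55 m


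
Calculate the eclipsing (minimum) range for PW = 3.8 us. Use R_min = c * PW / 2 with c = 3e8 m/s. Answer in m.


R_min = 3e8 * 3.8e-6 / 2 = 570.0 m

570.0 m


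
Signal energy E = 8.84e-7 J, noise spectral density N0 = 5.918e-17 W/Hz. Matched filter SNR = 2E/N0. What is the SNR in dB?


SNR_lin = 2 * 8.84e-7 / 5.918e-17 = 2.987e10
SNR_dB = 10*log10(2.987e10) = 104.8 dB

104.8 dB


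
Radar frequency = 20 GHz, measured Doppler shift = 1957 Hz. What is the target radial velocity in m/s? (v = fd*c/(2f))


v = 1957 * 3e8 / (2 * 20000000000.0) = 14.7 m/s

14.7 m/s


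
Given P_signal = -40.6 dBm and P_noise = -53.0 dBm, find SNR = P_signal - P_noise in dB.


SNR = -40.6 - (-53.0) = 12.4 dB

12.4 dB


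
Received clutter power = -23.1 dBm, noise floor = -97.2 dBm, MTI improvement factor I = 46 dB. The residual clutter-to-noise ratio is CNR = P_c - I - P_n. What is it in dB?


CNR = -23.1 - 46 - (-97.2) = 28.1 dB

28.1 dB


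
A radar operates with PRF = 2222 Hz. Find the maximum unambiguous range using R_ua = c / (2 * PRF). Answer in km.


R_ua = 3e8 / (2 * 2222) = 67506.8 m = 67.5 km

67.5 km


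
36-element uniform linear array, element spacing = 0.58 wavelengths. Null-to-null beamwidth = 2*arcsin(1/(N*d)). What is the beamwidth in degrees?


1/(N*d) = 1/(36*0.58) = 0.047893
BW = 2*arcsin(0.047893) = 5.5 degrees

5.5 degrees


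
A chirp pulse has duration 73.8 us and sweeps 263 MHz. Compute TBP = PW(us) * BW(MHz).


TBP = 73.8 * 263 = 19409.4

19409.4


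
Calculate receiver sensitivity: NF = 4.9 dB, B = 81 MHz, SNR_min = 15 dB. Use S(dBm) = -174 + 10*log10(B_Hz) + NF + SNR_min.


10*log10(81000000.0) = 79.08
S = -174 + 79.08 + 4.9 + 15 = -75.0 dBm

-75.0 dBm


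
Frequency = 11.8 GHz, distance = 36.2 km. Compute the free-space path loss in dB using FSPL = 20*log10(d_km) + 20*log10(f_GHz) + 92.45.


20*log10(36.2) = 31.17
20*log10(11.8) = 21.44
FSPL = 145.1 dB

145.1 dB


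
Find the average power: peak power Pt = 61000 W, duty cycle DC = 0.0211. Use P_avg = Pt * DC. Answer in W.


P_avg = 61000 * 0.0211 = 1287.1 W

1287.1 W


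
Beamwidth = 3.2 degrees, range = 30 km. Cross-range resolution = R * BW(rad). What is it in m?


BW_rad = 0.055850536
CR = 30000 * 0.055850536 = 1675.5 m

1675.5 m


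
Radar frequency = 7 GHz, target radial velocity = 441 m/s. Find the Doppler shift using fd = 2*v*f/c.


fd = 2 * 441 * 7000000000.0 / 3e8 = 20580.0 Hz

20580.0 Hz


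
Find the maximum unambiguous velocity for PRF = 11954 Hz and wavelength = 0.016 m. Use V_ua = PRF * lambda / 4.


V_ua = 11954 * 0.016 / 4 = 47.8 m/s

47.8 m/s


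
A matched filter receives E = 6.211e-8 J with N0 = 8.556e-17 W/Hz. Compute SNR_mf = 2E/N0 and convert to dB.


SNR_lin = 2 * 6.211e-8 / 8.556e-17 = 1.452e9
SNR_dB = 10*log10(1.452e9) = 91.6 dB

91.6 dB


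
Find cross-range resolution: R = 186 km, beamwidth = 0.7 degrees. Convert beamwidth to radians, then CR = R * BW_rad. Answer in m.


BW_rad = 0.012217305
CR = 186000 * 0.012217305 = 2272.4 m

2272.4 m


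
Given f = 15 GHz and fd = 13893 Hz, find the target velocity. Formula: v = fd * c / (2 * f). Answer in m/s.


v = 13893 * 3e8 / (2 * 15000000000.0) = 138.9 m/s

138.9 m/s


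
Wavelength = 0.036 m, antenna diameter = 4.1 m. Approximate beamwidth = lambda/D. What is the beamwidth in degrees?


BW_rad = 0.036 / 4.1 = 0.00878
BW_deg = 0.5 degrees

0.5 degrees


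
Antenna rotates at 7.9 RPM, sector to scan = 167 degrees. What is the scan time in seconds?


t = 167 / (7.9 * 360) * 60 = 3.52 s

3.52 s


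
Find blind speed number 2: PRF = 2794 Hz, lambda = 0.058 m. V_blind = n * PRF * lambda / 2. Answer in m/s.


V_blind = 2 * 2794 * 0.058 / 2 = 162.1 m/s

162.1 m/s


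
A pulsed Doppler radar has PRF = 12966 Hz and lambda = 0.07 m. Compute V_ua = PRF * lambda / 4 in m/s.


V_ua = 12966 * 0.07 / 4 = 226.9 m/s

226.9 m/s


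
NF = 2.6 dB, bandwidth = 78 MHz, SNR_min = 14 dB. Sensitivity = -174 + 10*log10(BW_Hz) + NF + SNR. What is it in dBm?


10*log10(78000000.0) = 78.92
S = -174 + 78.92 + 2.6 + 14 = -78.5 dBm

-78.5 dBm


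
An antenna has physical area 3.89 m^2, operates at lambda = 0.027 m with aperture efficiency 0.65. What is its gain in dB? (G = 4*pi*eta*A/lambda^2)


G_linear = 4*pi*0.65*3.89/0.027^2 = 43585.83
G_dB = 10*log10(43585.83) = 46.4 dB

46.4 dB


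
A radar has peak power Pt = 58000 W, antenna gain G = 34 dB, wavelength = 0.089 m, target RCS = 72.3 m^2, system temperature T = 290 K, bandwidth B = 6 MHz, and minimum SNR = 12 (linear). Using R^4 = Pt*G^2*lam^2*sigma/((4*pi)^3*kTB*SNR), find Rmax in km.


G_lin = 10^(34/10) = 2511.886432
R^4 = 58000 * 2511.886432^2 * 0.089^2 * 72.3 / ((4*pi)^3 * 1.38e-23 * 290 * 6000000.0 * 12)
R^4 = 3.66528e20 m^4
R_max = (3.66528e20)^(1/4) = 138365.2 m = 138.4 km

138.4 km


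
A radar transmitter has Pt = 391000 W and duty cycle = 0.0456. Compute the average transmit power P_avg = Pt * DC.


P_avg = 391000 * 0.0456 = 17829.6 W

17829.6 W


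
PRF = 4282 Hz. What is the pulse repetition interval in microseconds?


PRI = 1/4282 = 0.0002335357 s = 233.5 us

233.5 us


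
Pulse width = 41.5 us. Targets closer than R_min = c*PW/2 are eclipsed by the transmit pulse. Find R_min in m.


R_min = 3e8 * 41.5e-6 / 2 = 6225.0 m

6225.0 m


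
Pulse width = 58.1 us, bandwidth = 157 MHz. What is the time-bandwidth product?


TBP = 58.1 * 157 = 9121.7

9121.7


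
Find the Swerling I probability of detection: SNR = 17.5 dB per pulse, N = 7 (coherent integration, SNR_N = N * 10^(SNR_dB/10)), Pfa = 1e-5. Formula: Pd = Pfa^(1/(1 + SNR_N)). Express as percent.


SNR_lin = 10^(17.5/10) = 56.23413
SNR_N = 7 * 56.23413 = 393.63891
1/(1 + SNR_N) = 1/394.63891 = 0.002534
Pd = (1e-5)^0.002534 = 0.97125
Pd = 97.1%

97.1%


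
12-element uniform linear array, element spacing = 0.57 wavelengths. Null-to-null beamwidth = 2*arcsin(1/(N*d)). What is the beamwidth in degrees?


1/(N*d) = 1/(12*0.57) = 0.146199
BW = 2*arcsin(0.146199) = 16.8 degrees

16.8 degrees


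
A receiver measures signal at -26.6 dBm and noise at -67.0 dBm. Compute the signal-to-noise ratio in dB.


SNR = -26.6 - (-67.0) = 40.4 dB

40.4 dB


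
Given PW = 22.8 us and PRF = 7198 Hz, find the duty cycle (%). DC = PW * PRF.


DC = 22.8e-6 * 7198 * 100 = 16.41%

16.41%


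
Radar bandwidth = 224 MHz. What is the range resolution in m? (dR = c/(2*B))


dR = 3e8 / (2 * 224000000.0) = 0.67 m

0.67 m
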